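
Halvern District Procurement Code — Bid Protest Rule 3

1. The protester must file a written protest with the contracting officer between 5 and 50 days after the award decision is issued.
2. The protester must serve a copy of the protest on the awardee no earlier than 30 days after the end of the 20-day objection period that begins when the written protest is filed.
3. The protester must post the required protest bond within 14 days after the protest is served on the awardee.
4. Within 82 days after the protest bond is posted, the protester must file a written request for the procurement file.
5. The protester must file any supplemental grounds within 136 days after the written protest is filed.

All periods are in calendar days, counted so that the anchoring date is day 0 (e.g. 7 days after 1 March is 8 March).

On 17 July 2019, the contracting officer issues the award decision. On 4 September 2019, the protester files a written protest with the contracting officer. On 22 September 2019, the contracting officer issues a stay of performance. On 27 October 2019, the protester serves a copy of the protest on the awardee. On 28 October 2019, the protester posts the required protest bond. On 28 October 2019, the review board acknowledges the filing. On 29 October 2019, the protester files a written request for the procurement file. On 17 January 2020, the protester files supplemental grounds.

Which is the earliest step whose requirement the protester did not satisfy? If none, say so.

None — every step was satisfied

Step 1: the window is 5–50 days after 17 July 2019 (when the award decision is issued), so 22 July 2019 through 5 September 2019; 4 September 2019 falls inside that range.
Step 2: the earliest permitted date is 30 days after 24 September 2019 (end of the 20-day objection period, which began when the written protest is filed on 4 September 2019), i.e. 24 October 2019; 27 October 2019 is on or after that date.
Step 3: 14 days after 27 October 2019 (when the protest is served on the awardee) is 10 November 2019; 28 October 2019 is within that limit.
Step 4: 82 days after 28 October 2019 (when the protest bond is posted) is 18 January 2020; done 29 October 2019 — timely.
Step 5: 136 days after 4 September 2019 (when the written protest is filed) is 18 January 2020; done 17 January 2020 — timely.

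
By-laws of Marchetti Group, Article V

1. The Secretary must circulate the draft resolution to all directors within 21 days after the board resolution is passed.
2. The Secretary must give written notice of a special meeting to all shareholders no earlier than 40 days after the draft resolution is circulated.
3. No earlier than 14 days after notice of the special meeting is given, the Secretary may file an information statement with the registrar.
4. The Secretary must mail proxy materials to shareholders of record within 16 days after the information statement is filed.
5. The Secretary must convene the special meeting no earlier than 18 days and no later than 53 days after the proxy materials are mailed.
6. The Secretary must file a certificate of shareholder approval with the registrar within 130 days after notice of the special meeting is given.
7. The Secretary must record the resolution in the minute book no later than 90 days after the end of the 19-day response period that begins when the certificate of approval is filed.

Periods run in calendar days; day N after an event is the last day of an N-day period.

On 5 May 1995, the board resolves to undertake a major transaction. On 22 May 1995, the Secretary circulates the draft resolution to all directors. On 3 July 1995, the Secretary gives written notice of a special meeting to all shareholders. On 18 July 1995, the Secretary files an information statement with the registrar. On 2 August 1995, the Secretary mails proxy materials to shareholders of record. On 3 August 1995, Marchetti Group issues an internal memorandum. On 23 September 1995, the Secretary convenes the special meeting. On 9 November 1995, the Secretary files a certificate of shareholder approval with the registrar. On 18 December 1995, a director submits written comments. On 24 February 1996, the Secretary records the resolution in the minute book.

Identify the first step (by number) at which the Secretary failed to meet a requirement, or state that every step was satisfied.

None — every step was satisfied

Step 1 — counting 21 days from 5 May 1995 (when the board resolution is passed) gives a deadline of 26 May 1995; done 22 May 1995 — timely.
Step 2 — must wait 40 days from 22 May 1995 (when the draft resolution is circulated), so not before 1 July 1995; 3 July 1995 is on or after that date.
Step 3 — must wait 14 days from 3 July 1995 (when notice of the special meeting is given), so not before 17 July 1995; 18 July 1995 is on or after that date.
Step 4 — counting 16 days from 18 July 1995 (when the information statement is filed) gives a deadline of 3 August 1995; completed 2 August 1995, before the deadline.
Step 5 — 18 and 53 days from 2 August 1995 (when the proxy materials are mailed) are 20 August 1995 and 24 September 1995 respectively; 23 September 1995 falls inside that range.
Step 6 — counting 130 days from 3 July 1995 (when notice of the special meeting is given) gives a deadline of 10 November 1995; completed 9 November 1995, before the deadline.
Step 7 — counting 90 days from 28 November 1995 (end of the 19-day response period, which began when the certificate of approval is filed on 9 November 1995) gives a deadline of 26 February 1996; done 24 February 1996 — timely.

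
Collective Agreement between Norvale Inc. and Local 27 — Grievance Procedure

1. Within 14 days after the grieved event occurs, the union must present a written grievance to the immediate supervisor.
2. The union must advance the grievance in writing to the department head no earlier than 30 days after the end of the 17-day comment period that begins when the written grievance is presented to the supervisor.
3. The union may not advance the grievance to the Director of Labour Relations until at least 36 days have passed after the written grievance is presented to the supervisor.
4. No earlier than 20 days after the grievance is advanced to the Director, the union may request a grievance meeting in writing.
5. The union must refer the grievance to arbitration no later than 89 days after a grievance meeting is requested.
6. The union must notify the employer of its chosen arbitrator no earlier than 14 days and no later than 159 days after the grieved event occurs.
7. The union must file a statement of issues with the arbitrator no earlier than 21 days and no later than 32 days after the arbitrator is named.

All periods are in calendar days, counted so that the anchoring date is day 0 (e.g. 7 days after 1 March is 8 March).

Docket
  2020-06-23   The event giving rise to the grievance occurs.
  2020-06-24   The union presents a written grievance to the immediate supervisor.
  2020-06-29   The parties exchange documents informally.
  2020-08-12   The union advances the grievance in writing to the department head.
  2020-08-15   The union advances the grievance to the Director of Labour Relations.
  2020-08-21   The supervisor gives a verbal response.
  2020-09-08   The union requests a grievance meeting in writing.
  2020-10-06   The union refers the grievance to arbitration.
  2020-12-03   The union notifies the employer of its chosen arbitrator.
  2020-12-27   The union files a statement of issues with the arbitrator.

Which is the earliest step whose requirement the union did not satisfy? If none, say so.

Step 1 — counting 14 days from 2020-06-23 (when the grieved event occurs) gives a deadline of 2020-07-07; 2020-06-24 is within that limit.
Step 2 — must wait 30 days from 2020-07-11 (end of the 17-day comment period, which began when the written grievance is presented to the supervisor on 2020-06-24), so not before 2020-08-10; done 2020-08-12, after the minimum wait.
Step 3 — must wait 36 days from 2020-06-24 (when the written grievance is presented to the supervisor), so not before 2020-07-30; done 2020-08-15 — permitted.
Step 4 — must wait 20 days from 2020-08-15 (when the grievance is advanced to the Director), so not before 2020-09-04; 2020-09-08 is on or after that date.
Step 5 — counting 89 days from 2020-09-08 (when a grievance meeting is requested) gives a deadline of 2020-12-06; completed 2020-10-06, before the deadline.
Step 6 — 14 and 159 days from 2020-06-23 (when the grieved event occurs) are 2020-07-07 and 2020-11-29 respectively; 2020-12-03 is 4 days past the end of the window.
Later steps need not be reached.

Step 6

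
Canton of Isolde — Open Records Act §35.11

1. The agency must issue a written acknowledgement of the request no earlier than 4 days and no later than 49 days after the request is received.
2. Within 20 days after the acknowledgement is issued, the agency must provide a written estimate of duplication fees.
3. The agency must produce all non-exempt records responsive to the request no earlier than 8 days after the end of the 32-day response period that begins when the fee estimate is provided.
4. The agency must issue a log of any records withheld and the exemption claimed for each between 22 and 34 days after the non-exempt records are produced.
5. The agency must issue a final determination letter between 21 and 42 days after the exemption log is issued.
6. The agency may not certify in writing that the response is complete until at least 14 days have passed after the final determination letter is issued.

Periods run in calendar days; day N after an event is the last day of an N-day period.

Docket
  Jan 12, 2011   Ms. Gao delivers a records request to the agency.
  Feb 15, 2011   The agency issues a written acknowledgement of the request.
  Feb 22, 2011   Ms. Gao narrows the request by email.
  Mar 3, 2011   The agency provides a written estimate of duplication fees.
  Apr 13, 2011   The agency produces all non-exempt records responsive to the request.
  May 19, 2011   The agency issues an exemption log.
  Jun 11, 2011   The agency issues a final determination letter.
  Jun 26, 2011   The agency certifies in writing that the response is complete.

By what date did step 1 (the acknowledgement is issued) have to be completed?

Mar 2, 2011

Step 1 runs from Jan 12, 2011, when the request is received. The window is 4–49 days after Jan 12, 2011; it closes on Mar 2, 2011.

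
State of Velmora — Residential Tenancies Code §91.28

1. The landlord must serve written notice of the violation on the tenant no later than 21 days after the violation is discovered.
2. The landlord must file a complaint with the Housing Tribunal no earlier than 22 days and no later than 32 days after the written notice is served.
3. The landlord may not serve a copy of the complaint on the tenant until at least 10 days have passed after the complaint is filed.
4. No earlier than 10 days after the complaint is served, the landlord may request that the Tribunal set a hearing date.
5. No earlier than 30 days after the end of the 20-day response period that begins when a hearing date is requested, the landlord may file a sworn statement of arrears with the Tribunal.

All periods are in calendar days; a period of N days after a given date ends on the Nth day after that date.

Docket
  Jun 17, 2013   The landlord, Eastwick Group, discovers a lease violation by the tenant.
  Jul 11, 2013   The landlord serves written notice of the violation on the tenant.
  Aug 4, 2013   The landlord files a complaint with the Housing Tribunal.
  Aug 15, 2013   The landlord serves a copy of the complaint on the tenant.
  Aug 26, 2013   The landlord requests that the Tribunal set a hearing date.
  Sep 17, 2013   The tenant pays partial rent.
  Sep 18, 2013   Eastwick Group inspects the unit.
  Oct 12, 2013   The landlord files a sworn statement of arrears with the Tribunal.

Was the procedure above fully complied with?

No

Step 1 — counting 21 days from Jun 17, 2013 (when the violation is discovered) gives a deadline of Jul 8, 2013; Jul 11, 2013 misses that deadline by 3 days.
Later steps need not be reached.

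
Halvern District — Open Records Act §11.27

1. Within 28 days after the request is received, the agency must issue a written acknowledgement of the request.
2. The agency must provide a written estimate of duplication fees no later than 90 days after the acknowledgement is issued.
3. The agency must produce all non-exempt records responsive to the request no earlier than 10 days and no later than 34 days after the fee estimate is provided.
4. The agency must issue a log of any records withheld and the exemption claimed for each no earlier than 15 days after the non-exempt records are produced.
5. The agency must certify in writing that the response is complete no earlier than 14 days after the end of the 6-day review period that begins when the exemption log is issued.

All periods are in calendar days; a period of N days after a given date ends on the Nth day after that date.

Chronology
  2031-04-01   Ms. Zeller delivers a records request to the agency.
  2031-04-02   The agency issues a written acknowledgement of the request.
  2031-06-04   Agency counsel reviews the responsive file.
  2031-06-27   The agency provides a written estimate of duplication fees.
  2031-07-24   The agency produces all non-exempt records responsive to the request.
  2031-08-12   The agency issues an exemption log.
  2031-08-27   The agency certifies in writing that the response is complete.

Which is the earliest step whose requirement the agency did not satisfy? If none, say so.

Step 1 — counting 28 days from 2031-04-01 (when the request is received) gives a deadline of 2031-04-29; done 2031-04-02 — timely.
Step 2 — counting 90 days from 2031-04-02 (when the acknowledgement is issued) gives a deadline of 2031-07-01; 2031-06-27 is within that limit.
Step 3 — 10 and 34 days from 2031-06-27 (when the fee estimate is provided) are 2031-07-07 and 2031-07-31 respectively; done 2031-07-24 — within the window.
Step 4 — must wait 15 days from 2031-07-24 (when the non-exempt records are produced), so not before 2031-08-08; done 2031-08-12, after the minimum wait.
Step 5 — must wait 14 days from 2031-08-18 (end of the 6-day review period, which began when the exemption log is issued on 2031-08-12), so not before 2031-09-01; acted on 2031-08-27, 5 days prematurely.
No need to go further; step 5 was not satisfied.

Step 5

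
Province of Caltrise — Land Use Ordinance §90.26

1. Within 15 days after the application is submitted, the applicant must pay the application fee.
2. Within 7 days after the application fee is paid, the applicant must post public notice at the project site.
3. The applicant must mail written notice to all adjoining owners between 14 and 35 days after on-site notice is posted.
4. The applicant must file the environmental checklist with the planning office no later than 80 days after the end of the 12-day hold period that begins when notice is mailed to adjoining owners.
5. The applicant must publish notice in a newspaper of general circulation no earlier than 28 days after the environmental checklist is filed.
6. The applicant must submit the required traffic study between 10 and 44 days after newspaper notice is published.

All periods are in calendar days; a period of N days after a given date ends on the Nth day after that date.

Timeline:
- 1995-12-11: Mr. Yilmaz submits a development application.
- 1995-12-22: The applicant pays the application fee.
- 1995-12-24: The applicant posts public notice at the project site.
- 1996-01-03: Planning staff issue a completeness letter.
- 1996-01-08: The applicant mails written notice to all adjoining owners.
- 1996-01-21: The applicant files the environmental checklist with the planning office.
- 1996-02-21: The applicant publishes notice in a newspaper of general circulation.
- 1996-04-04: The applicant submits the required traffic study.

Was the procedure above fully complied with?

Yes

Step 1 — counting 15 days from 1995-12-11 (when the application is submitted) gives a deadline of 1995-12-26; 1995-12-22 is within that limit.
Step 2 — counting 7 days from 1995-12-22 (when the application fee is paid) gives a deadline of 1995-12-29; done 1995-12-24 — timely.
Step 3 — 14 and 35 days from 1995-12-24 (when on-site notice is posted) are 1996-01-07 and 1996-01-28 respectively; done 1996-01-08 — within the window.
Step 4 — counting 80 days from 1996-01-20 (end of the 12-day hold period, which began when notice is mailed to adjoining owners on 1996-01-08) gives a deadline of 1996-04-09; completed 1996-01-21, before the deadline.
Step 5 — must wait 28 days from 1996-01-21 (when the environmental checklist is filed), so not before 1996-02-18; 1996-02-21 is on or after that date.
Step 6 — 10 and 44 days from 1996-02-21 (when newspaper notice is published) are 1996-03-02 and 1996-04-05 respectively; done 1996-04-04, which is between those dates.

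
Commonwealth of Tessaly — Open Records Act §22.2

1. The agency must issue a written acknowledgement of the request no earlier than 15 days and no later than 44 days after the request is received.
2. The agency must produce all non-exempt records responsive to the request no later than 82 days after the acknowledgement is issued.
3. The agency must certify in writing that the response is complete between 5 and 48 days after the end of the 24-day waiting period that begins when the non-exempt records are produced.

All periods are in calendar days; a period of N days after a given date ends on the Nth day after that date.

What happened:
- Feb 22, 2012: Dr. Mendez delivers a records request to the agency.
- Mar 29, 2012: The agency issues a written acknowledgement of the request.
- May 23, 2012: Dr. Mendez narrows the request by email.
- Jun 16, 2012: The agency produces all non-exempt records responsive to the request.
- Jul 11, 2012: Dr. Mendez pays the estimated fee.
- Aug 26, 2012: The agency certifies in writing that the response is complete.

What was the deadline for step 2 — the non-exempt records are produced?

Step 2 runs from Mar 29, 2012, when the acknowledgement is issued. 82 days after Mar 29, 2012 is Jun 19, 2012.

Jun 19, 2012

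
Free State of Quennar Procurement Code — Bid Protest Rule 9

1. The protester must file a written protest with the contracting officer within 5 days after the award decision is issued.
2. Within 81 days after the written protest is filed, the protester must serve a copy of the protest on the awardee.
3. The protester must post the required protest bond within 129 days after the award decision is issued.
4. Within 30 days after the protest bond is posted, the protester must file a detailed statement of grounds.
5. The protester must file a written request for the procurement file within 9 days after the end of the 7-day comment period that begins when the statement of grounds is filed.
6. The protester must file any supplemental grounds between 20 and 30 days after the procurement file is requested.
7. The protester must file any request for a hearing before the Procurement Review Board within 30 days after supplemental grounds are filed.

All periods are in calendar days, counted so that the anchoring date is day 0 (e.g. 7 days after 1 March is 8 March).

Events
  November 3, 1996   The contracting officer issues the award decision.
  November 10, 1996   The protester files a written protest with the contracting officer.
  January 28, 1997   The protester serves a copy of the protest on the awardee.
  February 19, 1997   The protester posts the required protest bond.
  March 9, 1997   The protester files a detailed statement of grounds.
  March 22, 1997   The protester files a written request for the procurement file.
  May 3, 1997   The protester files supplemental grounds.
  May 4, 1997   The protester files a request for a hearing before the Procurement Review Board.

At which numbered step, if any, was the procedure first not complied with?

(1) due by November 3, 1996 + 5 days = November 8, 1996; November 10, 1996 misses that deadline by 2 days.
That is the first point of non-compliance.

Step 1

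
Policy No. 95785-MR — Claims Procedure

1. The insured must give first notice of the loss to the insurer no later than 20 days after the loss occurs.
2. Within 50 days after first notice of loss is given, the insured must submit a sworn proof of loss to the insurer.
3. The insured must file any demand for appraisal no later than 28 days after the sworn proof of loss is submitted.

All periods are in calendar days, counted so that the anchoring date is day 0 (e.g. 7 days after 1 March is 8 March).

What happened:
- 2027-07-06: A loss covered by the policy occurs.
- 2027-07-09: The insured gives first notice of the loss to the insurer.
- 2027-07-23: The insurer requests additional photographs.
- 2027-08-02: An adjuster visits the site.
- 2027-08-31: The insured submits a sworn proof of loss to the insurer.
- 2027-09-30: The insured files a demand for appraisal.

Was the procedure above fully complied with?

Step 1: 20 days after 2027-07-06 (when the loss occurs) is 2027-07-26; done 2027-07-09 — timely.
Step 2: 50 days after 2027-07-09 (when first notice of loss is given) is 2027-08-28; done 2027-08-31 — 3 days late.
The analysis stops there.

No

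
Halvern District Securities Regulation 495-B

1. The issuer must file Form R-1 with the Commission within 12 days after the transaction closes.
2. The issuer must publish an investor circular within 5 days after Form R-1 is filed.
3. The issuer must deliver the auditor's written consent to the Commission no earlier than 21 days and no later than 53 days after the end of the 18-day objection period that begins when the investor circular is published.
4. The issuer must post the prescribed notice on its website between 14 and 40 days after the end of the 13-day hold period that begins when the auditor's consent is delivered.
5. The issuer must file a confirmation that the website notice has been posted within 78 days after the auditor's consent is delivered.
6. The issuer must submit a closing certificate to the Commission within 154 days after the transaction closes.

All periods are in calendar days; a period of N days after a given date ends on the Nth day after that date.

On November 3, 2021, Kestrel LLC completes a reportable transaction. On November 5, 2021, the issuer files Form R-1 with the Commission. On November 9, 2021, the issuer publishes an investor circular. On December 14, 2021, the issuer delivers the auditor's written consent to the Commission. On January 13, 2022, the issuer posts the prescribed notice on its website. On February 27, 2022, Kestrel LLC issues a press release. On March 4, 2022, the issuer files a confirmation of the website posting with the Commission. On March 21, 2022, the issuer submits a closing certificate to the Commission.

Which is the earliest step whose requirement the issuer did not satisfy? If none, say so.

(1) due by November 3, 2021 + 12 days = November 15, 2021; done November 5, 2021 — timely.
(2) due by November 5, 2021 + 5 days = November 10, 2021; completed November 9, 2021, before the deadline.
(3) the permitted window runs from November 27, 2021 + 21 = December 18, 2021 to November 27, 2021 + 53 = January 19, 2022; done December 14, 2021 — 4 days before the window opened.
The procedure was therefore not followed at step 3.

Step 3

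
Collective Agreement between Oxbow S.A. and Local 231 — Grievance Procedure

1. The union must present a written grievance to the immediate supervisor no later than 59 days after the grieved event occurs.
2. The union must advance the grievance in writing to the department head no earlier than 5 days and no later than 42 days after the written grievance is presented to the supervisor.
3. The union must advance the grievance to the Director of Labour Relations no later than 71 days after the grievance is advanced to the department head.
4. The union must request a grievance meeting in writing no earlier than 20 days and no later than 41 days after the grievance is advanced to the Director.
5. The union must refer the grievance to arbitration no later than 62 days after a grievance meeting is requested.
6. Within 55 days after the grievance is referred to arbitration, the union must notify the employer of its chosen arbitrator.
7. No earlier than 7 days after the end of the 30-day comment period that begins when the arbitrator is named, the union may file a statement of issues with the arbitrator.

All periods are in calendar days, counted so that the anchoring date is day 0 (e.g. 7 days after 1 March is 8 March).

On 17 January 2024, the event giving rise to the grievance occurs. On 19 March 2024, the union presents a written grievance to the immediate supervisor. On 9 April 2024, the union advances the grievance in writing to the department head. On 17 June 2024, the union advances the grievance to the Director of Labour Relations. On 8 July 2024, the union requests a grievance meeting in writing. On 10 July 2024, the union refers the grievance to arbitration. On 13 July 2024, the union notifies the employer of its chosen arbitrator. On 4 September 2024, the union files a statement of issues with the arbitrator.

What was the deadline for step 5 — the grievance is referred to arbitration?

8 September 2024

Step 5 runs from 8 July 2024, when a grievance meeting is requested. 62 days after 8 July 2024 is 8 September 2024.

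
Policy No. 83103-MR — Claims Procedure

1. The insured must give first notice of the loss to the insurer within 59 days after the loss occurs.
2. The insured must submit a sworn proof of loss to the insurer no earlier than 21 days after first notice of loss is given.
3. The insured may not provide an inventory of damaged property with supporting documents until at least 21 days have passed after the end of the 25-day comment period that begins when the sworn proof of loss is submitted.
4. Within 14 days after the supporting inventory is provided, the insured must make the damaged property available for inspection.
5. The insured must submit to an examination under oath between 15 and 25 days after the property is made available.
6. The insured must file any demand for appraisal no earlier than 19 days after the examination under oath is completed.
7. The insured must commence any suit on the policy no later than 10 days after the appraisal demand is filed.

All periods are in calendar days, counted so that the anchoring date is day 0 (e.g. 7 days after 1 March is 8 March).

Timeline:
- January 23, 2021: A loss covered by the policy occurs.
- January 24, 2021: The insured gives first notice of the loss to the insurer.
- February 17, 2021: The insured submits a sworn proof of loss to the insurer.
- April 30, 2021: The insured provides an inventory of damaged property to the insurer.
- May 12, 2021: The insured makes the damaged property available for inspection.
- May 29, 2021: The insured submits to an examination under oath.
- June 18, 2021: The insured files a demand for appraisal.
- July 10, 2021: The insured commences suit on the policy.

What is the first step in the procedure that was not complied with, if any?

Step 7

(1) due by January 23, 2021 + 59 days = March 23, 2021; done January 24, 2021 — timely.
(2) permitted from January 24, 2021 + 21 days = February 14, 2021 onward; February 17, 2021 is on or after that date.
(3) permitted from March 14, 2021 + 21 days = April 4, 2021 onward; done April 30, 2021 — permitted.
(4) due by April 30, 2021 + 14 days = May 14, 2021; May 12, 2021 is within that limit.
(5) the permitted window runs from May 12, 2021 + 15 = May 27, 2021 to May 12, 2021 + 25 = June 6, 2021; done May 29, 2021 — within the window.
(6) permitted from May 29, 2021 + 19 days = June 17, 2021 onward; June 18, 2021 is on or after that date.
(7) due by June 18, 2021 + 10 days = June 28, 2021; July 10, 2021 misses that deadline by 12 days.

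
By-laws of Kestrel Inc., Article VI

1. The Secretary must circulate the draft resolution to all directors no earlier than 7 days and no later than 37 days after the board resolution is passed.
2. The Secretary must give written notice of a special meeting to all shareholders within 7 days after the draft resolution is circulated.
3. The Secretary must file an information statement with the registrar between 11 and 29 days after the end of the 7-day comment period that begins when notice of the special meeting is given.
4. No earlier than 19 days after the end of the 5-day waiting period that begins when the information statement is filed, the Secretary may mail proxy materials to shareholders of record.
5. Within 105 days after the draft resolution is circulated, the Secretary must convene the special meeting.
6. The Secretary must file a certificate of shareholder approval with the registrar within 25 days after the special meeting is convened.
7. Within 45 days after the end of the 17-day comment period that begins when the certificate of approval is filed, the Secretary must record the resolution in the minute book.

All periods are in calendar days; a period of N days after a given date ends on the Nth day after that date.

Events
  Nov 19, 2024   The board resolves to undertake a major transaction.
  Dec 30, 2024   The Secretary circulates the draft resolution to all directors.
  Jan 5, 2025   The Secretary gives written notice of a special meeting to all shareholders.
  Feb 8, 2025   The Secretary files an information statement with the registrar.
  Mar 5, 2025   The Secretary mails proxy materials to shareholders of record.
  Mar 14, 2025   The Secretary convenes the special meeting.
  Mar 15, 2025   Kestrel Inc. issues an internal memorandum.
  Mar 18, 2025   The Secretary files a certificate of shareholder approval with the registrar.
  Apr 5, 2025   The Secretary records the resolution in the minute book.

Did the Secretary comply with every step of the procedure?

(1) the permitted window runs from Nov 19, 2024 + 7 = Nov 26, 2024 to Nov 19, 2024 + 37 = Dec 26, 2024; Dec 30, 2024 is 4 days past the end of the window.
Later steps need not be reached.

No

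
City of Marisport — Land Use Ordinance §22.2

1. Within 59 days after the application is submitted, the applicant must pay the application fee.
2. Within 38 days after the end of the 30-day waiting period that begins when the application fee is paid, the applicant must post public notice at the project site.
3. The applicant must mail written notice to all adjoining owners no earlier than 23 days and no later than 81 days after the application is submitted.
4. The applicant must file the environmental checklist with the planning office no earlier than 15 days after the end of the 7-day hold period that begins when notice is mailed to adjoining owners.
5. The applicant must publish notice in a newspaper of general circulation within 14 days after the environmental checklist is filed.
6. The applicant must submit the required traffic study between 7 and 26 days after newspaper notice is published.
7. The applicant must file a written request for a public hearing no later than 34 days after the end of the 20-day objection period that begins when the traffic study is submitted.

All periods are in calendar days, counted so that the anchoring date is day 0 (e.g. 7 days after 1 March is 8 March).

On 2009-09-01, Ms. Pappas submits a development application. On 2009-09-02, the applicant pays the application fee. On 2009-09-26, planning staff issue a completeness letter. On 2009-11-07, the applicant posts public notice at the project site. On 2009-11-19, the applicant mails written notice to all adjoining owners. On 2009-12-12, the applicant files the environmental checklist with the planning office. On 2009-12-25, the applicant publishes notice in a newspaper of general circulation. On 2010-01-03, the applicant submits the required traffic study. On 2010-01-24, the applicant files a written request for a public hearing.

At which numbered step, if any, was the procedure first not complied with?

Step 1: 59 days after 2009-09-01 (when the application is submitted) is 2009-10-30; 2009-09-02 is within that limit.
Step 2: 38 days after 2009-10-02 (end of the 30-day waiting period, which began when the application fee is paid on 2009-09-02) is 2009-11-09; 2009-11-07 is within that limit.
Step 3: the window is 23–81 days after 2009-09-01 (when the application is submitted), so 2009-09-24 through 2009-11-21; done 2009-11-19, which is between those dates.
Step 4: the earliest permitted date is 15 days after 2009-11-26 (end of the 7-day hold period, which began when notice is mailed to adjoining owners on 2009-11-19), i.e. 2009-12-11; 2009-12-12 is on or after that date.
Step 5: 14 days after 2009-12-12 (when the environmental checklist is filed) is 2009-12-26; completed 2009-12-25, before the deadline.
Step 6: the window is 7–26 days after 2009-12-25 (when newspaper notice is published), so 2010-01-01 through 2010-01-20; done 2010-01-03 — within the window.
Step 7: 34 days after 2010-01-23 (end of the 20-day objection period, which began when the traffic study is submitted on 2010-01-03) is 2010-02-26; 2010-01-24 is within that limit.

None — every step was satisfied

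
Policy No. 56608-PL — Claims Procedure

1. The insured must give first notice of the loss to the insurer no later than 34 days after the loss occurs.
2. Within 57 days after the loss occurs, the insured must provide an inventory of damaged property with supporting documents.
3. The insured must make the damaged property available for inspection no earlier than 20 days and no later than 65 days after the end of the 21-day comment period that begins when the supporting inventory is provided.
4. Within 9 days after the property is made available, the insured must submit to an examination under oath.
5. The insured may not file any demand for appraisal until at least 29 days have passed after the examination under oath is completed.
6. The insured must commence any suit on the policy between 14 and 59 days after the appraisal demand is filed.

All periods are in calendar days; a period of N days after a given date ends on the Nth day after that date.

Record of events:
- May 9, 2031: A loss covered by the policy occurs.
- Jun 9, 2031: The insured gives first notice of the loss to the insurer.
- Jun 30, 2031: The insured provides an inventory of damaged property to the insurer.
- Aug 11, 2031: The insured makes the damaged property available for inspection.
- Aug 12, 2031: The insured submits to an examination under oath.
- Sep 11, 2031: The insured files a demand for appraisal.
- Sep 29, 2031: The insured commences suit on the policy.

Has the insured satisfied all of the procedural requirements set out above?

Step 1 — counting 34 days from May 9, 2031 (when the loss occurs) gives a deadline of Jun 12, 2031; completed Jun 9, 2031, before the deadline.
Step 2 — counting 57 days from May 9, 2031 (when the loss occurs) gives a deadline of Jul 5, 2031; completed Jun 30, 2031, before the deadline.
Step 3 — 20 and 65 days from Jul 21, 2031 (end of the 21-day comment period, which began when the supporting inventory is provided on Jun 30, 2031) are Aug 10, 2031 and Sep 24, 2031 respectively; done Aug 11, 2031, which is between those dates.
Step 4 — counting 9 days from Aug 11, 2031 (when the property is made available) gives a deadline of Aug 20, 2031; Aug 12, 2031 is within that limit.
Step 5 — must wait 29 days from Aug 12, 2031 (when the examination under oath is completed), so not before Sep 10, 2031; Sep 11, 2031 is on or after that date.
Step 6 — 14 and 59 days from Sep 11, 2031 (when the appraisal demand is filed) are Sep 25, 2031 and Nov 9, 2031 respectively; done Sep 29, 2031 — within the window.

Yes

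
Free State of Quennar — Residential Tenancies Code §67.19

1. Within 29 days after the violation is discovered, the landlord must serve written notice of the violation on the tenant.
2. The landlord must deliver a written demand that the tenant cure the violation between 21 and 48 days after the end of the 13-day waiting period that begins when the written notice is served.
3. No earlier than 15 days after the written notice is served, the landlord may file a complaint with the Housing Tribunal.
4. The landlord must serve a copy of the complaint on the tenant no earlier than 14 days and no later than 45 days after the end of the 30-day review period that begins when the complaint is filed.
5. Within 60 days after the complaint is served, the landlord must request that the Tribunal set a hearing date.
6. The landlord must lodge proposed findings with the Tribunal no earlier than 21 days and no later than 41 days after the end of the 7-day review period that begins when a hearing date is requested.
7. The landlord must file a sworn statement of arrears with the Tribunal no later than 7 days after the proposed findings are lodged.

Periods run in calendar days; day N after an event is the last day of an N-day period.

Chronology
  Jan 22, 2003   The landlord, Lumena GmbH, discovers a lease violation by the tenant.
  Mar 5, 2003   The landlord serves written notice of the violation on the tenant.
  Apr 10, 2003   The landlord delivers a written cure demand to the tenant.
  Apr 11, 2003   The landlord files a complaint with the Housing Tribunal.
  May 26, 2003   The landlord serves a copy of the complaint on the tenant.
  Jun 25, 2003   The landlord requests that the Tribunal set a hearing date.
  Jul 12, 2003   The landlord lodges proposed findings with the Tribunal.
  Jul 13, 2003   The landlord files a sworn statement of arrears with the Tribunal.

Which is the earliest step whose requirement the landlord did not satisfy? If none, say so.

Step 1

Step 1 — counting 29 days from Jan 22, 2003 (when the violation is discovered) gives a deadline of Feb 20, 2003; Mar 5, 2003 misses that deadline by 13 days.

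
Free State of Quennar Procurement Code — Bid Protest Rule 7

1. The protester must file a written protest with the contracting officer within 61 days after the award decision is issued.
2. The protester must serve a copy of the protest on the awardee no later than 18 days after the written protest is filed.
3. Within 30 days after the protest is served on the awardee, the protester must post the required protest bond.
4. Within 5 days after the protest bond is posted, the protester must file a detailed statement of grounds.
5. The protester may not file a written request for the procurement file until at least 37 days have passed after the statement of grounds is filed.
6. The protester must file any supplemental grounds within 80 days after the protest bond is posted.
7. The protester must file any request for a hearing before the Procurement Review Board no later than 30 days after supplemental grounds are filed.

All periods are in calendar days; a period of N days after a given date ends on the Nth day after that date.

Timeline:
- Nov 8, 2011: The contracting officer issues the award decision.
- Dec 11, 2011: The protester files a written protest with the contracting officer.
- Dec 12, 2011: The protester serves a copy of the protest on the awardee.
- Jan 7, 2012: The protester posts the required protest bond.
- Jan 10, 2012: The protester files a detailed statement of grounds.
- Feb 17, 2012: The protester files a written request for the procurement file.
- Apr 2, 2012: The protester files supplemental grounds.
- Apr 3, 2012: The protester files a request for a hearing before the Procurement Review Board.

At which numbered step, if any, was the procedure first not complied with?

Step 6

(1) due by Nov 8, 2011 + 61 days = Jan 8, 2012; Dec 11, 2011 is within that limit.
(2) due by Dec 11, 2011 + 18 days = Dec 29, 2011; Dec 12, 2011 is within that limit.
(3) due by Dec 12, 2011 + 30 days = Jan 11, 2012; done Jan 7, 2012 — timely.
(4) due by Jan 7, 2012 + 5 days = Jan 12, 2012; completed Jan 10, 2012, before the deadline.
(5) permitted from Jan 10, 2012 + 37 days = Feb 16, 2012 onward; Feb 17, 2012 is on or after that date.
(6) due by Jan 7, 2012 + 80 days = Mar 27, 2012; not done until Apr 2, 2012, 6 days after the deadline.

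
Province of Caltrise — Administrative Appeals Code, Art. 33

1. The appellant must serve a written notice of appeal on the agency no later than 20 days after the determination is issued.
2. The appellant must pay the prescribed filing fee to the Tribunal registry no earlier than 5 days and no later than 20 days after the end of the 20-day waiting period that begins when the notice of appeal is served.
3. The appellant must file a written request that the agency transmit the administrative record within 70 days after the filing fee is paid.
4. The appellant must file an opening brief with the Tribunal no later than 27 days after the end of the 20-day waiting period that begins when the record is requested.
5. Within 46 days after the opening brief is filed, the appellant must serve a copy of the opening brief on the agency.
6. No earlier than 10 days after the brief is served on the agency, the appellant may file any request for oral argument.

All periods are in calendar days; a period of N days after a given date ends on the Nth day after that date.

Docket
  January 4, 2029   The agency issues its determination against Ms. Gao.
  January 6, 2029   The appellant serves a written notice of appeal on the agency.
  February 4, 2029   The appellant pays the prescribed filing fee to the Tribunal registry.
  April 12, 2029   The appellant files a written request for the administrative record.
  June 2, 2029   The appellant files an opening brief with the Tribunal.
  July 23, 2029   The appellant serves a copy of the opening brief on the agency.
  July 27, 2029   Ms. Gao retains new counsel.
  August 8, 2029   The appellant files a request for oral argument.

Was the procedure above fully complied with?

No

(1) due by January 4, 2029 + 20 days = January 24, 2029; done January 6, 2029 — timely.
(2) the permitted window runs from January 26, 2029 + 5 = January 31, 2029 to January 26, 2029 + 20 = February 15, 2029; done February 4, 2029 — within the window.
(3) due by February 4, 2029 + 70 days = April 15, 2029; April 12, 2029 is within that limit.
(4) due by May 2, 2029 + 27 days = May 29, 2029; not done until June 2, 2029, 4 days after the deadline.
That is the first point of non-compliance.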